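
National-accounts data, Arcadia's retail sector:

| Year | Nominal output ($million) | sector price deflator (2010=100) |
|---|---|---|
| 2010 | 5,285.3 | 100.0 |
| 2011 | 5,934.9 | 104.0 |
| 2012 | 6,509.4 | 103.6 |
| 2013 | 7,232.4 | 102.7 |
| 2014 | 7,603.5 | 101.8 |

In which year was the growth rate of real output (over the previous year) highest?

2011: real = 5934.9/1.040 = 5706.63; growth vs 2010 (5285.30) = 7.97%.
2012: real = 6509.4/1.036 = 6283.20; growth vs 2011 (5706.63) = 10.10%.
2013: real = 7232.4/1.027 = 7042.26; growth vs 2012 (6283.20) = 12.08%.
2014: real = 7603.5/1.018 = 7469.06; growth vs 2013 (7042.26) = 6.06%.

2013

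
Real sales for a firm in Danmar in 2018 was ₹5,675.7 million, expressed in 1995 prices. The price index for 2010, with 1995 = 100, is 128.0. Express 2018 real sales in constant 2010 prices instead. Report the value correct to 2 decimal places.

Real sales in 2010 prices = Real sales in 1995 prices × (P_2010/P_1995) = 5675.7 × 1.280 = 7264.90.

₹7,264.90 million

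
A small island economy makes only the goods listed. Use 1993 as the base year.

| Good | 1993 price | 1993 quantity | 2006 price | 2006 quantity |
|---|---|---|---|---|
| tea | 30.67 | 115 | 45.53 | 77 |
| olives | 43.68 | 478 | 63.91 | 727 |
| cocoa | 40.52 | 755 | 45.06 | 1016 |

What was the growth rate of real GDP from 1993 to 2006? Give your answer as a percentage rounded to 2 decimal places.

Real GDP 1993 = Nominal GDP 1993 = 30.67·115 + 43.68·478 + 40.52·755 = 54998.69.
Real GDP 2006 (at 1993 prices) = 30.67·77 + 43.68·727 + 40.52·1016 = 75285.27.
Real growth = 75285.27/54998.69 − 1 = 0.3689.

36.89%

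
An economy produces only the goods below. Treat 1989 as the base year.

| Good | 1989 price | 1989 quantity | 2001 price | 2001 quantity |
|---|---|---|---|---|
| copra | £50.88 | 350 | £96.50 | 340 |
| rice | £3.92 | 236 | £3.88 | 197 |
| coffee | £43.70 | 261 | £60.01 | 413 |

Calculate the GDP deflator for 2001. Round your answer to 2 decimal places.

Nominal GDP 2001 = 96.50·340 + 3.88·197 + 60.01·413 = 58358.49.
Real GDP 2001 (at 1989 prices) = 50.88·340 + 3.92·197 + 43.70·413 = 36119.54.
Deflator = Nominal/Real × 100 = 58358.49/36119.54 × 100 = 161.570.

161.57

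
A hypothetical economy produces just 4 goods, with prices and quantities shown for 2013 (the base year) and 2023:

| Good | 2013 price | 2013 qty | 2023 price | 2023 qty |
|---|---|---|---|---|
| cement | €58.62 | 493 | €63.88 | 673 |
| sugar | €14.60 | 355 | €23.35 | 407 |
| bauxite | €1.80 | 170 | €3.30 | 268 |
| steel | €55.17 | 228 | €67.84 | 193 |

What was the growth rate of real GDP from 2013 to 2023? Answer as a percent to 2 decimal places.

20.35%

Real GDP 2013 = Nominal GDP 2013 = 58.62·493 + 14.60·355 + 1.80·170 + 55.17·228 = 46967.42.
Real GDP 2023 (at 2013 prices) = 58.62·673 + 14.60·407 + 1.80·268 + 55.17·193 = 56523.67.
Real growth = 56523.67/46967.42 − 1 = 0.2035.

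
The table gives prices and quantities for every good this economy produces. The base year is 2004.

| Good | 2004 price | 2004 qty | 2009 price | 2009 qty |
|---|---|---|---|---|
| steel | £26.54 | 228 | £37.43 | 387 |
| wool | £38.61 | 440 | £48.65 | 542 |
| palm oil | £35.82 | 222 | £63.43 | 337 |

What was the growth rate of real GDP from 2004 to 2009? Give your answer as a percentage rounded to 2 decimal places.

Real GDP 2004 = Nominal GDP 2004 = 26.54·228 + 38.61·440 + 35.82·222 = 30991.56.
Real GDP 2009 (at 2004 prices) = 26.54·387 + 38.61·542 + 35.82·337 = 43268.94.
Real growth = 43268.94/30991.56 − 1 = 0.3962.

39.62%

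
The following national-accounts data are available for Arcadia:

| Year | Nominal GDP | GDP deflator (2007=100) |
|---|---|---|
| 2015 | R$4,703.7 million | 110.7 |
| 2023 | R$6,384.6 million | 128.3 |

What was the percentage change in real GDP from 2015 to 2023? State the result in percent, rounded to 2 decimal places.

17.12%

Real GDP 2015 = 4703.7 / 1.107 = 4249.05.
Real GDP 2023 = 6384.6 / 1.283 = 4976.31.
Real growth = 4976.31 / 4249.05 − 1 = 0.1712.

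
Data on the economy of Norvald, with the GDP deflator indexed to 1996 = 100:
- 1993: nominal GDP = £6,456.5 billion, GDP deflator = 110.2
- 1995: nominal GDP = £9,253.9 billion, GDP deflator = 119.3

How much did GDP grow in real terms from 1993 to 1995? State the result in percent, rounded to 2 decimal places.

32.39%

Real GDP 1993 = 6456.5 / 1.102 = 5858.89.
Real GDP 1995 = 9253.9 / 1.193 = 7756.83.
Real growth = 7756.83 / 5858.89 − 1 = 0.3239.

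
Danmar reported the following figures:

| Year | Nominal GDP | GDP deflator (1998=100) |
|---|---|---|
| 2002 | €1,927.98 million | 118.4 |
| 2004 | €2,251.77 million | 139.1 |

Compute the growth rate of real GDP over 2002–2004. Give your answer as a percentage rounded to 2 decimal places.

-0.59%

Real GDP 2002 = 1927.98 / 1.184 = 1628.36.
Real GDP 2004 = 2251.77 / 1.391 = 1618.81.
Real growth = 1618.81 / 1628.36 − 1 = -0.0059.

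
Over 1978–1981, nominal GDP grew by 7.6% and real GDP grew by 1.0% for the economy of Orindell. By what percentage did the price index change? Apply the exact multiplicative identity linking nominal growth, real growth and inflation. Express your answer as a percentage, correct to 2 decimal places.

(1 + g_nom) = (1 + g_real)(1 + π), so π = 1.0760 / 1.0100 − 1 = 0.06535.

6.53%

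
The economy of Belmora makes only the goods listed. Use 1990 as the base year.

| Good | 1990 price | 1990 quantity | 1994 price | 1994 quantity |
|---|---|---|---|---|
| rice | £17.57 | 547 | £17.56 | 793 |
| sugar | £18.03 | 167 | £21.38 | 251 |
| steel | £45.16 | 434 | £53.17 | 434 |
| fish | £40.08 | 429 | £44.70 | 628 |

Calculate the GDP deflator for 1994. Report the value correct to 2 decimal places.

Nominal GDP 1994 = 17.56·793 + 21.38·251 + 53.17·434 + 44.70·628 = 70438.84.
Real GDP 1994 (at 1990 prices) = 17.57·793 + 18.03·251 + 45.16·434 + 40.08·628 = 63228.22.
Deflator = Nominal/Real × 100 = 70438.84/63228.22 × 100 = 111.404.

111.40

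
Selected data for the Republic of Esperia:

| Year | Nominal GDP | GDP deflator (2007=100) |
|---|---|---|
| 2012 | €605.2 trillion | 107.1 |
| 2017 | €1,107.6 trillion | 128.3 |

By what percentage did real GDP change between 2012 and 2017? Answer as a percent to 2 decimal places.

Real GDP 2012 = 605.2 / 1.071 = 565.08.
Real GDP 2017 = 1107.6 / 1.283 = 863.29.
Real growth = 863.29 / 565.08 − 1 = 0.5277.

52.77%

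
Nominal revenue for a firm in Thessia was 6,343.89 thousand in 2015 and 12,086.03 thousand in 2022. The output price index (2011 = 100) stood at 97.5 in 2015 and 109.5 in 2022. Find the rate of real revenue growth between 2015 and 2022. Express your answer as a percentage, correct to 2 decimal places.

69.64%

Deflate each year: 2015 → 6343.89/0.975 = 6506.55; 2022 → 12086.03/1.095 = 11037.47.
So real revenue changed by 11037.47/6506.55 − 1 = 0.6964, i.e. 69.64%.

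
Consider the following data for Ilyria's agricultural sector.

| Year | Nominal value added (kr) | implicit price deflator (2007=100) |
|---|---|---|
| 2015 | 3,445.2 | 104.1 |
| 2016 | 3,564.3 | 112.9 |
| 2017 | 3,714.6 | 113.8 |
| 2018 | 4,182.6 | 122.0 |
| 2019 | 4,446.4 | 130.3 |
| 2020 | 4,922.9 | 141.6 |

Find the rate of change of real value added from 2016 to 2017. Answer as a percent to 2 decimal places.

Real value added 2016 = 3564.3/1.129 = 3157.04.
Real value added 2017 = 3714.6/1.138 = 3264.15.
Change = 3264.15/3157.04 − 1 = 0.0339.

3.39%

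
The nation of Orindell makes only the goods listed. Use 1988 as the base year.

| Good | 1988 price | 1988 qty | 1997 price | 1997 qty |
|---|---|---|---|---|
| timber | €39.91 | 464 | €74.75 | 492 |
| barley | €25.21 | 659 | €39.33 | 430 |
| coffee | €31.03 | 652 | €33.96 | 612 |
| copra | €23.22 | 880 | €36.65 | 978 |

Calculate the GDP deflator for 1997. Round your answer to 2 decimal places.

152.84

Nominal GDP 1997 = 74.75·492 + 39.33·430 + 33.96·612 + 36.65·978 = 110316.12.
Real GDP 1997 (at 1988 prices) = 39.91·492 + 25.21·430 + 31.03·612 + 23.22·978 = 72175.54.
Deflator = Nominal/Real × 100 = 110316.12/72175.54 × 100 = 152.844.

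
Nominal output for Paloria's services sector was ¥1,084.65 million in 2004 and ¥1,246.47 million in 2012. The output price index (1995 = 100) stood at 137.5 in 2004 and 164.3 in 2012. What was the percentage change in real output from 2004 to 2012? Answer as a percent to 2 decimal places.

-3.83%

Deflate each year: 2004 → 1084.65/1.375 = 788.84; 2012 → 1246.47/1.643 = 758.65.
So real output changed by 758.65/788.84 − 1 = -0.0383, i.e. -3.83%.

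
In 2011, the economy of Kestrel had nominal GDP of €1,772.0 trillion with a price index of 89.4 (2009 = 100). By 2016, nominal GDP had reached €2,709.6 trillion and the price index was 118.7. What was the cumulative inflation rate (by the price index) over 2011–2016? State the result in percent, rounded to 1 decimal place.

32.8%

Price-level change = 118.7 / 89.4 − 1 = 0.3277.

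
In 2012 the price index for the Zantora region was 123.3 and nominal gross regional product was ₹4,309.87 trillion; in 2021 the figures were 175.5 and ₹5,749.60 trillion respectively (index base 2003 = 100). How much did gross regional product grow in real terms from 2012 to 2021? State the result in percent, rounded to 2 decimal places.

Real gross regional product 2012 = 4309.87 / 1.233 = 3495.43.
Real gross regional product 2021 = 5749.60 / 1.755 = 3276.13.
Real growth = 3276.13 / 3495.43 − 1 = -0.0627.

-6.27%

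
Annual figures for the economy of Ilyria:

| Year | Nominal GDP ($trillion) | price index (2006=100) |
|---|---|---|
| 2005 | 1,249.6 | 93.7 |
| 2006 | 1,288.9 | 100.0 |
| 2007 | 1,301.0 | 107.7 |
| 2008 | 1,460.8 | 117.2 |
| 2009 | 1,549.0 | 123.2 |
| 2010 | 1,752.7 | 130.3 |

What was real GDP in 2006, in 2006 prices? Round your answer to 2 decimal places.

Real GDP 2006 = 1288.9 / 1.000 = 1288.90.

$1,288.90 trillion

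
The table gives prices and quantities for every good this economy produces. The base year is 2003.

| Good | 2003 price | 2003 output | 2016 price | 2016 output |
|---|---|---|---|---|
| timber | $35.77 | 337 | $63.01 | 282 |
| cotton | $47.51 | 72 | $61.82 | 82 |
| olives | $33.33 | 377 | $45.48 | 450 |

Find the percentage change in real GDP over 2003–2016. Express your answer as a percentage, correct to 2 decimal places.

Real GDP 2003 = Nominal GDP 2003 = 35.77·337 + 47.51·72 + 33.33·377 = 28040.62.
Real GDP 2016 (at 2003 prices) = 35.77·282 + 47.51·82 + 33.33·450 = 28981.46.
Real growth = 28981.46/28040.62 − 1 = 0.0336.

3.36%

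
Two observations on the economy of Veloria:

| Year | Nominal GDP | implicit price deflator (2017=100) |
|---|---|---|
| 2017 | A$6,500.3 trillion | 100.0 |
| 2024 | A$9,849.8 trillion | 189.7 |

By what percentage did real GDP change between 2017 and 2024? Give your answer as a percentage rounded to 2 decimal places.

Real GDP 2017 = 6500.3 / 1.000 = 6500.30.
Real GDP 2024 = 9849.8 / 1.897 = 5192.30.
Real growth = 5192.30 / 6500.30 − 1 = -0.2012.

-20.12%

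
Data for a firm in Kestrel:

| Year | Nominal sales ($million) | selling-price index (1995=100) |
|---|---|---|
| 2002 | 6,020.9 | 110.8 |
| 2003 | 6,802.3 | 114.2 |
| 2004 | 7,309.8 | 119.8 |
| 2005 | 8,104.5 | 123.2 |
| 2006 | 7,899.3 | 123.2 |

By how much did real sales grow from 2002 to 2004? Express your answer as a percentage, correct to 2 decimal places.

Real sales 2002 = 6020.9/1.108 = 5434.03.
Real sales 2004 = 7309.8/1.198 = 6101.67.
Change = 6101.67/5434.03 − 1 = 0.1229.

12.29%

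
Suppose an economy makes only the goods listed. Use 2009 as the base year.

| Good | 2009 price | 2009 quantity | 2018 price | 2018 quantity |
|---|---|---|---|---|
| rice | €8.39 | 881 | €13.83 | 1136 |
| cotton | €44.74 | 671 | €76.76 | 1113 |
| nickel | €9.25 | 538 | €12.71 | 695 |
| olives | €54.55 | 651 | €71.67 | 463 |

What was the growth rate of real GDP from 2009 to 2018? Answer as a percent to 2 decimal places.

16.83%

Real GDP 2009 = Nominal GDP 2009 = 8.39·881 + 44.74·671 + 9.25·538 + 54.55·651 = 77900.68.
Real GDP 2018 (at 2009 prices) = 8.39·1136 + 44.74·1113 + 9.25·695 + 54.55·463 = 91012.06.
Real growth = 91012.06/77900.68 − 1 = 0.1683.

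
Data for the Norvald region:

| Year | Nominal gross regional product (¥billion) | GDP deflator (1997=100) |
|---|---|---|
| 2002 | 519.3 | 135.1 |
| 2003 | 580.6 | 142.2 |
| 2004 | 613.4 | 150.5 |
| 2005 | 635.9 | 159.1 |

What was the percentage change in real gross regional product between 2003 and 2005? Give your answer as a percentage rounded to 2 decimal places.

-2.11%

Real gross regional product 2003 = 580.6/1.422 = 408.30.
Real gross regional product 2005 = 635.9/1.591 = 399.69.
Change = 399.69/408.30 − 1 = -0.0211.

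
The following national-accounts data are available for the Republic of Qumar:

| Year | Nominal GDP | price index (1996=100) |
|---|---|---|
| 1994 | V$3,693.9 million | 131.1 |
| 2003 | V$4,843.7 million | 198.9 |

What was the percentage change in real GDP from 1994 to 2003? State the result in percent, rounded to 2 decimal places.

Real GDP 1994 = 3693.9 / 1.311 = 2817.62.
Real GDP 2003 = 4843.7 / 1.989 = 2435.24.
Real growth = 2435.24 / 2817.62 − 1 = -0.1357.

-13.57%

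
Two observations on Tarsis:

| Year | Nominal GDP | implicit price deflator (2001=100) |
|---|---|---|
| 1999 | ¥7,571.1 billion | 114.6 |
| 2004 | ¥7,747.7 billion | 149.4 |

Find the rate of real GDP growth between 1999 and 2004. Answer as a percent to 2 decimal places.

-21.50%

Real GDP 1999 = 7571.1 / 1.146 = 6606.54.
Real GDP 2004 = 7747.7 / 1.494 = 5185.88.
Real growth = 5185.88 / 6606.54 − 1 = -0.2150.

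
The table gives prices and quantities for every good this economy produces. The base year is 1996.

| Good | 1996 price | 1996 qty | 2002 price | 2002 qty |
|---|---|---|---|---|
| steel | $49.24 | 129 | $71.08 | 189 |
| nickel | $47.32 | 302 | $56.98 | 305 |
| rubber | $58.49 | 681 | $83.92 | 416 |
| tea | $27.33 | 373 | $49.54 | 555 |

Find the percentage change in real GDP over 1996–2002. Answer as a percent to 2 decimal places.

Real GDP 1996 = Nominal GDP 1996 = 49.24·129 + 47.32·302 + 58.49·681 + 27.33·373 = 70668.38.
Real GDP 2002 (at 1996 prices) = 49.24·189 + 47.32·305 + 58.49·416 + 27.33·555 = 63238.95.
Real growth = 63238.95/70668.38 − 1 = -0.1051.

-10.51%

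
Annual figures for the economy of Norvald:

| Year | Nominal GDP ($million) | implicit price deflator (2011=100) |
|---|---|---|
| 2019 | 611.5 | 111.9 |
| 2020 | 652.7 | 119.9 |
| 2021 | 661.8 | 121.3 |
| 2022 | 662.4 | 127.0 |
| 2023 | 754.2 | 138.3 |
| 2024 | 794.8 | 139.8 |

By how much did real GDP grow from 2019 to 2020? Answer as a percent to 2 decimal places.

-0.38%

Real GDP 2019 = 611.5/1.119 = 546.47.
Real GDP 2020 = 652.7/1.199 = 544.37.
Change = 544.37/546.47 − 1 = -0.0038.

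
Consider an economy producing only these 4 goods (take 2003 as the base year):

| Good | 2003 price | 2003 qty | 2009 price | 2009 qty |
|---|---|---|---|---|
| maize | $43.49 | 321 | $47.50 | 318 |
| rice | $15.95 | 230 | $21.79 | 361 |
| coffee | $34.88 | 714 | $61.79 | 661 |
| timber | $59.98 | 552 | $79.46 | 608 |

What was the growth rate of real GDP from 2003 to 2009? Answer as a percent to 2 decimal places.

Real GDP 2003 = Nominal GDP 2003 = 43.49·321 + 15.95·230 + 34.88·714 + 59.98·552 = 75642.07.
Real GDP 2009 (at 2003 prices) = 43.49·318 + 15.95·361 + 34.88·661 + 59.98·608 = 79111.29.
Real growth = 79111.29/75642.07 − 1 = 0.0459.

4.59%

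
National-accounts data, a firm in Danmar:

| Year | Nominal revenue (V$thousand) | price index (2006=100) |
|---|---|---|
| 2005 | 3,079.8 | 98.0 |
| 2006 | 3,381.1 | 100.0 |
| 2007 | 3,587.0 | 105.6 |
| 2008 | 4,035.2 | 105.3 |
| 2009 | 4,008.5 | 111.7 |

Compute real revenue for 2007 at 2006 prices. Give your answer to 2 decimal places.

V$3,396.78 thousand

Real revenue 2007 = 3587.0 / 1.056 = 3396.78.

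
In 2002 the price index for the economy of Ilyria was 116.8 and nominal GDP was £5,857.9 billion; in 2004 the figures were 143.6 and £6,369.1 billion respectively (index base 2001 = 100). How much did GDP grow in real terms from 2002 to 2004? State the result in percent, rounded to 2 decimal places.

Real GDP 2002 = 5857.9 / 1.168 = 5015.33.
Real GDP 2004 = 6369.1 / 1.436 = 4435.31.
Real growth = 4435.31 / 5015.33 − 1 = -0.1156.

-11.56%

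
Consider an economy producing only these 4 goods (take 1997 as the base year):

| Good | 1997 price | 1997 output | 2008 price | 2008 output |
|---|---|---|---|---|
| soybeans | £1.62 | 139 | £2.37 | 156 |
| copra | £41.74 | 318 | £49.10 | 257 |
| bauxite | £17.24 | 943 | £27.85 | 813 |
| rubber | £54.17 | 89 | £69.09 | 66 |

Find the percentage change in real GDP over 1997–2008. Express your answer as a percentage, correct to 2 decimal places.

Real GDP 1997 = Nominal GDP 1997 = 1.62·139 + 41.74·318 + 17.24·943 + 54.17·89 = 34576.95.
Real GDP 2008 (at 1997 prices) = 1.62·156 + 41.74·257 + 17.24·813 + 54.17·66 = 28571.24.
Real growth = 28571.24/34576.95 − 1 = -0.1737.

-17.37%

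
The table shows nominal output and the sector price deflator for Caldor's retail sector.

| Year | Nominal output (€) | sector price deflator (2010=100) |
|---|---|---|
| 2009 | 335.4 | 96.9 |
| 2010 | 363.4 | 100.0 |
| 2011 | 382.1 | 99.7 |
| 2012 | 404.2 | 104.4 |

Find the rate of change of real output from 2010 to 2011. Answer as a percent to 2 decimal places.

5.46%

Real output 2010 = 363.4/1.000 = 363.40.
Real output 2011 = 382.1/0.997 = 383.25.
Change = 383.25/363.40 − 1 = 0.0546.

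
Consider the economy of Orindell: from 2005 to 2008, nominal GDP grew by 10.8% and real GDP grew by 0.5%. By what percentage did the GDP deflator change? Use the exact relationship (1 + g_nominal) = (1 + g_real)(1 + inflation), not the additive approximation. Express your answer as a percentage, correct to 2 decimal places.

(1 + g_nom) = (1 + g_real)(1 + π), so π = 1.1080 / 1.0050 − 1 = 0.10249.

10.25%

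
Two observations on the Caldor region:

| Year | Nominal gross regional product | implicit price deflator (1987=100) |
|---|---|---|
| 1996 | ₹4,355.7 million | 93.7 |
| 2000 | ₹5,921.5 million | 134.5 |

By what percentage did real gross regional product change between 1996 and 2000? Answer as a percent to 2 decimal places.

-5.29%

Deflate each year: 1996 → 4355.7/0.937 = 4648.56; 2000 → 5921.5/1.345 = 4402.60.
So real gross regional product changed by 4402.60/4648.56 − 1 = -0.0529, i.e. -5.29%.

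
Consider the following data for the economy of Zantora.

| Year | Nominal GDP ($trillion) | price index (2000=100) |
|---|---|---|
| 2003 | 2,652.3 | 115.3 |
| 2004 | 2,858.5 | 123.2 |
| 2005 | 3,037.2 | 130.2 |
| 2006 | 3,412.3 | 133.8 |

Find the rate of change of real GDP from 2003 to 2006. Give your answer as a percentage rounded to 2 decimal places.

Real GDP 2003 = 2652.3/1.153 = 2300.35.
Real GDP 2006 = 3412.3/1.338 = 2550.30.
Change = 2550.30/2300.35 − 1 = 0.1087.

10.87%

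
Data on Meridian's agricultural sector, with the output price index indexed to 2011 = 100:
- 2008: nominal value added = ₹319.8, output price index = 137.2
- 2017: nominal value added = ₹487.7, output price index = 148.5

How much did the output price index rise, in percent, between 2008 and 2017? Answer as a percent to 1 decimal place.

Price-level change = 148.5 / 137.2 − 1 = 0.0824.

8.2%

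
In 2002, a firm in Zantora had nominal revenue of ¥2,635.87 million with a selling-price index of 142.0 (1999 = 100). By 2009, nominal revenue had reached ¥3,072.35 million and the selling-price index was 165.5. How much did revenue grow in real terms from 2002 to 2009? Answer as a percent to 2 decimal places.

Real revenue 2002 = 2635.87 / 1.420 = 1856.25.
Real revenue 2009 = 3072.35 / 1.655 = 1856.40.
Real growth = 1856.40 / 1856.25 − 1 = 0.0001.

0.01%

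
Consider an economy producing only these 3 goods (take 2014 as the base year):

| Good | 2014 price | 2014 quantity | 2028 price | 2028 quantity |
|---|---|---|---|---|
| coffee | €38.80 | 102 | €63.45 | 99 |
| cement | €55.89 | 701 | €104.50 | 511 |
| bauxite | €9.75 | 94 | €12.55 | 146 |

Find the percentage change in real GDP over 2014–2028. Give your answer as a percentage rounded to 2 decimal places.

-23.22%

Real GDP 2014 = Nominal GDP 2014 = 38.80·102 + 55.89·701 + 9.75·94 = 44052.99.
Real GDP 2028 (at 2014 prices) = 38.80·99 + 55.89·511 + 9.75·146 = 33824.49.
Real growth = 33824.49/44052.99 − 1 = -0.2322.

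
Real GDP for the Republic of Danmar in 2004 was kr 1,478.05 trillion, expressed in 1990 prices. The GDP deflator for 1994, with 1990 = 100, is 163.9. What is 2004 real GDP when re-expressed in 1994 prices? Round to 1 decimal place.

kr 2,422.5 trillion

Real GDP in 1994 prices = Real GDP in 1990 prices × (P_1994/P_1990) = 1478.05 × 1.639 = 2422.52.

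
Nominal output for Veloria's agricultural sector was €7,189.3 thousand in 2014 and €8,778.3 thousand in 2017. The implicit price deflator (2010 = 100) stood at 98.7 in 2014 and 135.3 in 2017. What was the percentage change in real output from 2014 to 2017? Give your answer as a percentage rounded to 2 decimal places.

-10.93%

Deflate each year: 2014 → 7189.3/0.987 = 7283.99; 2017 → 8778.3/1.353 = 6488.03.
So real output changed by 6488.03/7283.99 − 1 = -0.1093, i.e. -10.93%.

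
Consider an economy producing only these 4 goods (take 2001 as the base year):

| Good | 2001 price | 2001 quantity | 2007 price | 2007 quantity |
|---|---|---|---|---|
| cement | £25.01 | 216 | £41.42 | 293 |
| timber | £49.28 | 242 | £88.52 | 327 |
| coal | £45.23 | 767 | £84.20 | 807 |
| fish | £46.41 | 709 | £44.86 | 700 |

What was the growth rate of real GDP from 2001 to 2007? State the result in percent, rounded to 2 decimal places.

Real GDP 2001 = Nominal GDP 2001 = 25.01·216 + 49.28·242 + 45.23·767 + 46.41·709 = 84924.02.
Real GDP 2007 (at 2001 prices) = 25.01·293 + 49.28·327 + 45.23·807 + 46.41·700 = 92430.10.
Real growth = 92430.10/84924.02 − 1 = 0.0884.

8.84%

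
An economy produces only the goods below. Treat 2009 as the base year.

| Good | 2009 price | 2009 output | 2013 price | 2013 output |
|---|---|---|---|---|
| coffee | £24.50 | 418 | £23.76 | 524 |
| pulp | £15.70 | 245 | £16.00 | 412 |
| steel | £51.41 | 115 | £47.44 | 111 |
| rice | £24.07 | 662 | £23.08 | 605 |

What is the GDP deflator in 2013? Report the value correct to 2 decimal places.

Nominal GDP 2013 = 23.76·524 + 16.00·412 + 47.44·111 + 23.08·605 = 38271.48.
Real GDP 2013 (at 2009 prices) = 24.50·524 + 15.70·412 + 51.41·111 + 24.07·605 = 39575.26.
Deflator = Nominal/Real × 100 = 38271.48/39575.26 × 100 = 96.706.

96.71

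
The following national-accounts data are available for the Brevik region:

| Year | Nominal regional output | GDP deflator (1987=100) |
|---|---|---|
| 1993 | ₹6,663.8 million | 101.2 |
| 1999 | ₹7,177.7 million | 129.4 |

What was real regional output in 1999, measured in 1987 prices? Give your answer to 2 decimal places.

₹5,546.91 million

Real regional output = Nominal / (GDP deflator/100) = 7177.7 / 1.294 = 5546.91.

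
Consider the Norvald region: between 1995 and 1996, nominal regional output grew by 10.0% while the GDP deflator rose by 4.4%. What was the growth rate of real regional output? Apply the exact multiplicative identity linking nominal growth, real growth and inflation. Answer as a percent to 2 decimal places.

(1 + g_nom) = (1 + g_real)(1 + π), so g_real = 1.1000 / 1.0440 − 1 = 0.05364.

5.36%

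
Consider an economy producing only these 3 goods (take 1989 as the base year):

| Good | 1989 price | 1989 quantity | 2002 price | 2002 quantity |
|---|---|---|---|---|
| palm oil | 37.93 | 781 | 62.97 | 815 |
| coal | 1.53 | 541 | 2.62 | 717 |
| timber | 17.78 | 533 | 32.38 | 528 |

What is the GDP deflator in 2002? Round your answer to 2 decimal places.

169.81

Nominal GDP 2002 = 62.97·815 + 2.62·717 + 32.38·528 = 70295.73.
Real GDP 2002 (at 1989 prices) = 37.93·815 + 1.53·717 + 17.78·528 = 41397.80.
Deflator = Nominal/Real × 100 = 70295.73/41397.80 × 100 = 169.805.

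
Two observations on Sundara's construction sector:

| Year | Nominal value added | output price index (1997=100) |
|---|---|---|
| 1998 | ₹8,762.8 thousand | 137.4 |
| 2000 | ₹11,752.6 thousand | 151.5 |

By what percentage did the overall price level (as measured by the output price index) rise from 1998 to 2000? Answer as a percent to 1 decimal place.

10.3%

Price-level change = 151.5 / 137.4 − 1 = 0.1026.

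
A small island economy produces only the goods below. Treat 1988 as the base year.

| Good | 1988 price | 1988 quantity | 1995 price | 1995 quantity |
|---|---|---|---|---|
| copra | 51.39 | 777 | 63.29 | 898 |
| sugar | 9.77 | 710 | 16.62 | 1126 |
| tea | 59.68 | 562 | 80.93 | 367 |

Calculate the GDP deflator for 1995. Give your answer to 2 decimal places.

133.14

Nominal GDP 1995 = 63.29·898 + 16.62·1126 + 80.93·367 = 105249.85.
Real GDP 1995 (at 1988 prices) = 51.39·898 + 9.77·1126 + 59.68·367 = 79051.80.
Deflator = Nominal/Real × 100 = 105249.85/79051.80 × 100 = 133.140.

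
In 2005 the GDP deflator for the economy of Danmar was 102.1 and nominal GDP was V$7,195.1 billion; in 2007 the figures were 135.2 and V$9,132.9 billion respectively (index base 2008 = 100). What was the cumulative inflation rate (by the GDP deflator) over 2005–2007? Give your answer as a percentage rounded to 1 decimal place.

Price-level change = 135.2 / 102.1 − 1 = 0.3242.

32.4%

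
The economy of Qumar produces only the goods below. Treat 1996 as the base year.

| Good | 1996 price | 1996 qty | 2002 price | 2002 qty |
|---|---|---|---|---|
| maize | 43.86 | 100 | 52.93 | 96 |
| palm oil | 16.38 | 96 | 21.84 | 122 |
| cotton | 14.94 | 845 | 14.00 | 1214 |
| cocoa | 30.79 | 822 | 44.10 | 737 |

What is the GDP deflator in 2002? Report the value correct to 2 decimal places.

Nominal GDP 2002 = 52.93·96 + 21.84·122 + 14.00·1214 + 44.10·737 = 57243.46.
Real GDP 2002 (at 1996 prices) = 43.86·96 + 16.38·122 + 14.94·1214 + 30.79·737 = 47038.31.
Deflator = Nominal/Real × 100 = 57243.46/47038.31 × 100 = 121.695.

121.70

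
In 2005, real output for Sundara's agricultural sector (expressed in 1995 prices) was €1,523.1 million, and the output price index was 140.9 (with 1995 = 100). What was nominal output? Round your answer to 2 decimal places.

Nominal output = Real × (output price index/100) = 1523.1 × 1.409 = 2146.05.

€2,146.05 million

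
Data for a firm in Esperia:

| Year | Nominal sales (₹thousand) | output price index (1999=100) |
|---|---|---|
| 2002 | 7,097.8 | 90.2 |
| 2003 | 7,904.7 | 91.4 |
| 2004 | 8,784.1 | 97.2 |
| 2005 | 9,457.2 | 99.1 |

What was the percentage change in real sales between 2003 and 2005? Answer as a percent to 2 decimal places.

10.34%

Real sales 2003 = 7904.7/0.914 = 8648.47.
Real sales 2005 = 9457.2/0.991 = 9543.09.
Change = 9543.09/8648.47 − 1 = 0.1034.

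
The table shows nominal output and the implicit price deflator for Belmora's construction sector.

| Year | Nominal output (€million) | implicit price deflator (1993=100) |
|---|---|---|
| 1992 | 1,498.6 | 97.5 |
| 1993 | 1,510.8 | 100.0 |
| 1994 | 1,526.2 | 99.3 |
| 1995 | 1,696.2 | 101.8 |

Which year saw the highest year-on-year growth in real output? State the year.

1993: real = 1510.8/1.000 = 1510.80; growth vs 1992 (1537.03) = -1.71%.
1994: real = 1526.2/0.993 = 1536.96; growth vs 1993 (1510.80) = 1.73%.
1995: real = 1696.2/1.018 = 1666.21; growth vs 1994 (1536.96) = 8.41%.

1995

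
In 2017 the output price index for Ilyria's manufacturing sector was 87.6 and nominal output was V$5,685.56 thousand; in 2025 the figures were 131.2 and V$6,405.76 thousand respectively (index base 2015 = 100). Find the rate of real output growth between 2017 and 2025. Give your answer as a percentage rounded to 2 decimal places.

Deflate each year: 2017 → 5685.56/0.876 = 6490.37; 2025 → 6405.76/1.312 = 4882.44.
So real output changed by 4882.44/6490.37 − 1 = -0.2477, i.e. -24.77%.

-24.77%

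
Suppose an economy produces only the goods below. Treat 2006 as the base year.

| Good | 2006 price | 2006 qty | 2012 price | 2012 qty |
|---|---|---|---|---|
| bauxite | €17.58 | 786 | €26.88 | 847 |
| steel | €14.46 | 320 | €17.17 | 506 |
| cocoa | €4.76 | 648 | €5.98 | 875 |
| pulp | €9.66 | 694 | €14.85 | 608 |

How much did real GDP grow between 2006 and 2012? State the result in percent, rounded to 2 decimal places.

Real GDP 2006 = Nominal GDP 2006 = 17.58·786 + 14.46·320 + 4.76·648 + 9.66·694 = 28233.60.
Real GDP 2012 (at 2006 prices) = 17.58·847 + 14.46·506 + 4.76·875 + 9.66·608 = 32245.30.
Real growth = 32245.30/28233.60 − 1 = 0.1421.

14.21%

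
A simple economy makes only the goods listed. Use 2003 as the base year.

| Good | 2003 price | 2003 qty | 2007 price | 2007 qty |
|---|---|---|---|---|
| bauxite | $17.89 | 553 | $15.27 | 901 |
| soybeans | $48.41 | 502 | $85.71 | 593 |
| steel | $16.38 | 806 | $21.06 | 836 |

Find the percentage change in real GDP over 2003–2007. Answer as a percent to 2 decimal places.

Real GDP 2003 = Nominal GDP 2003 = 17.89·553 + 48.41·502 + 16.38·806 = 47397.27.
Real GDP 2007 (at 2003 prices) = 17.89·901 + 48.41·593 + 16.38·836 = 58519.70.
Real growth = 58519.70/47397.27 − 1 = 0.2347.

23.47%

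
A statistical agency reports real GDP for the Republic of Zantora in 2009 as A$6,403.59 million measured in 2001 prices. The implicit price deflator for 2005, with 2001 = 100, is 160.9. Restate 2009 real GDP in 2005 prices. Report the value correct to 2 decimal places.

Real GDP in 2005 prices = Real GDP in 2001 prices × (P_2005/P_2001) = 6403.59 × 1.609 = 10303.38.

A$10,303.38 million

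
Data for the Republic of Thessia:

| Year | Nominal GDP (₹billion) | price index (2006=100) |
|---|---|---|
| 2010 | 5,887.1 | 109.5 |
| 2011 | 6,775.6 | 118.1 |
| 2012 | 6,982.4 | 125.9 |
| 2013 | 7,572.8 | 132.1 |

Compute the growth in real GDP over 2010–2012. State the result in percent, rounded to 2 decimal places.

Real GDP 2010 = 5887.1/1.095 = 5376.35.
Real GDP 2012 = 6982.4/1.259 = 5545.99.
Change = 5545.99/5376.35 − 1 = 0.0316.

3.16%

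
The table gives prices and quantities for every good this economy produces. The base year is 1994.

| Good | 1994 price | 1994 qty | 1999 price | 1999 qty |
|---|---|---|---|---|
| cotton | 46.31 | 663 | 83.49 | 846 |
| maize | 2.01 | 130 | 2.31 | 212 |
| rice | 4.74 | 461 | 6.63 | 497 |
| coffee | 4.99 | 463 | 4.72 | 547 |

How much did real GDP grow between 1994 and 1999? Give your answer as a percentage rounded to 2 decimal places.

Real GDP 1994 = Nominal GDP 1994 = 46.31·663 + 2.01·130 + 4.74·461 + 4.99·463 = 35460.34.
Real GDP 1999 (at 1994 prices) = 46.31·846 + 2.01·212 + 4.74·497 + 4.99·547 = 44689.69.
Real growth = 44689.69/35460.34 − 1 = 0.2603.

26.03%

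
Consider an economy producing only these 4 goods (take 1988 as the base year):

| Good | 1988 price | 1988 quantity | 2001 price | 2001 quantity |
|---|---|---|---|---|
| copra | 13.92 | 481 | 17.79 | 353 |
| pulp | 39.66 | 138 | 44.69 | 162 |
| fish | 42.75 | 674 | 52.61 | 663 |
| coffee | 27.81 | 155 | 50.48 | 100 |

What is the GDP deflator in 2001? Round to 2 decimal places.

125.87

Nominal GDP 2001 = 17.79·353 + 44.69·162 + 52.61·663 + 50.48·100 = 53448.08.
Real GDP 2001 (at 1988 prices) = 13.92·353 + 39.66·162 + 42.75·663 + 27.81·100 = 42462.93.
Deflator = Nominal/Real × 100 = 53448.08/42462.93 × 100 = 125.870.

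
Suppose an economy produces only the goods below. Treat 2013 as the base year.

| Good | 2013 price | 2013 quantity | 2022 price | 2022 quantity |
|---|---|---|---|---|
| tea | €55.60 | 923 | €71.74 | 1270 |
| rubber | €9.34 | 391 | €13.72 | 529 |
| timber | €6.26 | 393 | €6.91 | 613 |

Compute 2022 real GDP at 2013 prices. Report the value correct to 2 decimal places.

Real GDP 2022 = Σ (p_2013 × q_2022) = 55.60·1270 + 9.34·529 + 6.26·613 = 79390.24.

€79390.24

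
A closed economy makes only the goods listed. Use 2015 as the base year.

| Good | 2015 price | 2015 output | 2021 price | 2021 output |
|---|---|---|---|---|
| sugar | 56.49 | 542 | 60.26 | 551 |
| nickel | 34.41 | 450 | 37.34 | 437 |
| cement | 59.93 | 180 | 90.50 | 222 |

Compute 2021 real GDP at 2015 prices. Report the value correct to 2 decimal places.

59467.62

Real GDP 2021 = Σ (p_2015 × q_2021) = 56.49·551 + 34.41·437 + 59.93·222 = 59467.62.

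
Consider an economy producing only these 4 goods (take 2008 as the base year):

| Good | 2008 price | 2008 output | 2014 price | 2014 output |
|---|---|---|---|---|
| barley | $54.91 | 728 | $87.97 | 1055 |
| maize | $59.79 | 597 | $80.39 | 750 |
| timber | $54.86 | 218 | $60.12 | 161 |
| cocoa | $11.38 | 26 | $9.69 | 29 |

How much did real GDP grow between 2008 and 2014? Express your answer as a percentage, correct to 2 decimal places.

27.31%

Real GDP 2008 = Nominal GDP 2008 = 54.91·728 + 59.79·597 + 54.86·218 + 11.38·26 = 87924.47.
Real GDP 2014 (at 2008 prices) = 54.91·1055 + 59.79·750 + 54.86·161 + 11.38·29 = 111935.03.
Real growth = 111935.03/87924.47 − 1 = 0.2731.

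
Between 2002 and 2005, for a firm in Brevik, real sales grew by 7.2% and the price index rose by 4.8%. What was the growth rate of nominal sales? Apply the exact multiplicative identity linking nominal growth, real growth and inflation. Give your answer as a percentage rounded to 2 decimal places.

(1 + g_nom) = (1 + g_real)(1 + π) = 1.0720 × 1.0480 = 1.12346.

12.35%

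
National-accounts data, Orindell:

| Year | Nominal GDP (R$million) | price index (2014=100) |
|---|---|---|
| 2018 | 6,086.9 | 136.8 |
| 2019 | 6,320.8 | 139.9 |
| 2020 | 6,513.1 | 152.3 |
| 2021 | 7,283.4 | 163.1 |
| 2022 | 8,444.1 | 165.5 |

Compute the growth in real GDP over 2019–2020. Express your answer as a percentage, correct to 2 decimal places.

Real GDP 2019 = 6320.8/1.399 = 4518.08.
Real GDP 2020 = 6513.1/1.523 = 4276.49.
Change = 4276.49/4518.08 − 1 = -0.0535.

-5.35%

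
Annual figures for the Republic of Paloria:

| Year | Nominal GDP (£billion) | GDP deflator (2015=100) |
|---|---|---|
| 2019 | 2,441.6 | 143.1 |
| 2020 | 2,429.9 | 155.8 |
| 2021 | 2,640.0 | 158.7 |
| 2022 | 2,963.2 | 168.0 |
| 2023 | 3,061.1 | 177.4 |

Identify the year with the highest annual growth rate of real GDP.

2020: real = 2429.9/1.558 = 1559.63; growth vs 2019 (1706.22) = -8.59%.
2021: real = 2640.0/1.587 = 1663.52; growth vs 2020 (1559.63) = 6.66%.
2022: real = 2963.2/1.680 = 1763.81; growth vs 2021 (1663.52) = 6.03%.
2023: real = 3061.1/1.774 = 1725.54; growth vs 2022 (1763.81) = -2.17%.

2021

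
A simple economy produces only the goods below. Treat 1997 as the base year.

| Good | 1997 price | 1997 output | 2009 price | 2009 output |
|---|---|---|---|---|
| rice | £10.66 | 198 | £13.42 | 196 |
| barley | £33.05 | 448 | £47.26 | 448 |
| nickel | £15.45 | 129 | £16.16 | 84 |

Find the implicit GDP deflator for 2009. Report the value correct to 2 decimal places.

Nominal GDP 2009 = 13.42·196 + 47.26·448 + 16.16·84 = 25160.24.
Real GDP 2009 (at 1997 prices) = 10.66·196 + 33.05·448 + 15.45·84 = 18193.56.
Deflator = Nominal/Real × 100 = 25160.24/18193.56 × 100 = 138.292.

138.29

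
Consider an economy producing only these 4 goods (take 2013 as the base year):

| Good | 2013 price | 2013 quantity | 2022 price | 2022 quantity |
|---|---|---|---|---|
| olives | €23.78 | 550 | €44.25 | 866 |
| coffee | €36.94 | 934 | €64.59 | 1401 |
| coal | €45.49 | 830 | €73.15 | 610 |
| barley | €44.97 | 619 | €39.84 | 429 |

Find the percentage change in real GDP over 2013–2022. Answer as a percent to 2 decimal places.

5.49%

Real GDP 2013 = Nominal GDP 2013 = 23.78·550 + 36.94·934 + 45.49·830 + 44.97·619 = 113174.09.
Real GDP 2022 (at 2013 prices) = 23.78·866 + 36.94·1401 + 45.49·610 + 44.97·429 = 119387.45.
Real growth = 119387.45/113174.09 − 1 = 0.0549.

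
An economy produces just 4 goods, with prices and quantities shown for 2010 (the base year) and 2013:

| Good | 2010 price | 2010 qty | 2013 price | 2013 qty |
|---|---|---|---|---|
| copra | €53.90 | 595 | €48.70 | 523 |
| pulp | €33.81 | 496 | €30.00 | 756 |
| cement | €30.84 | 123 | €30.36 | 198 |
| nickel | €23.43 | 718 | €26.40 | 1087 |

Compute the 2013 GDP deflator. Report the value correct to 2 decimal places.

97.11

Nominal GDP 2013 = 48.70·523 + 30.00·756 + 30.36·198 + 26.40·1087 = 82858.18.
Real GDP 2013 (at 2010 prices) = 53.90·523 + 33.81·756 + 30.84·198 + 23.43·1087 = 85324.79.
Deflator = Nominal/Real × 100 = 82858.18/85324.79 × 100 = 97.109.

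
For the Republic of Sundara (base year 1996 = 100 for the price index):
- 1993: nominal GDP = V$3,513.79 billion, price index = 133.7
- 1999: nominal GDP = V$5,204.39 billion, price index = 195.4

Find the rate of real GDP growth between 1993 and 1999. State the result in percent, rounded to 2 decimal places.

Real GDP 1993 = 3513.79 / 1.337 = 2628.12.
Real GDP 1999 = 5204.39 / 1.954 = 2663.45.
Real growth = 2663.45 / 2628.12 − 1 = 0.0134.

1.34%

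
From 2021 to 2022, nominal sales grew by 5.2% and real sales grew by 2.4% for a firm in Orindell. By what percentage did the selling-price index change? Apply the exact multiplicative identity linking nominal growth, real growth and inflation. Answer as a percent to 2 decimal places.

(1 + g_nom) = (1 + g_real)(1 + π), so π = 1.0520 / 1.0240 − 1 = 0.02734.

2.73%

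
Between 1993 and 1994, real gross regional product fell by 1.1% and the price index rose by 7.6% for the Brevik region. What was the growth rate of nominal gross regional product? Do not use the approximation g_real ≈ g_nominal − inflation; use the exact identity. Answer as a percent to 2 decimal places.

6.42%

(1 + g_nom) = (1 + g_real)(1 + π) = 0.9890 × 1.0760 = 1.06416.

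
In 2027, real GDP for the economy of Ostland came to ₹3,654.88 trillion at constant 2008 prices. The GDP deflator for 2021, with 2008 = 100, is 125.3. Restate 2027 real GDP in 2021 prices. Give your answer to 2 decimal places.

₹4,579.56 trillion

Real GDP in 2021 prices = Real GDP in 2008 prices × (P_2021/P_2008) = 3654.88 × 1.253 = 4579.56.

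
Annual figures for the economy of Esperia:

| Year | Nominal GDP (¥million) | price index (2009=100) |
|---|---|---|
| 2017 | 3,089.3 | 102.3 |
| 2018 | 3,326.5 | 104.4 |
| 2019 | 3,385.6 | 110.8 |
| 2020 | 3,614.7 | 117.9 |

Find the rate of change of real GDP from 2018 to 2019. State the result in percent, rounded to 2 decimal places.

-4.10%

Real GDP 2018 = 3326.5/1.044 = 3186.30.
Real GDP 2019 = 3385.6/1.108 = 3055.60.
Change = 3055.60/3186.30 − 1 = -0.0410.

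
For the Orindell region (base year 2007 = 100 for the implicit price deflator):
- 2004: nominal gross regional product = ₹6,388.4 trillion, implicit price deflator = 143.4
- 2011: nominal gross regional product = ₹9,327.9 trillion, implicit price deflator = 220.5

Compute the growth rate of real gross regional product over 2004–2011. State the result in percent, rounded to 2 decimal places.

-5.04%

Deflate each year: 2004 → 6388.4/1.434 = 4454.95; 2011 → 9327.9/2.205 = 4230.34.
So real gross regional product changed by 4230.34/4454.95 − 1 = -0.0504, i.e. -5.04%.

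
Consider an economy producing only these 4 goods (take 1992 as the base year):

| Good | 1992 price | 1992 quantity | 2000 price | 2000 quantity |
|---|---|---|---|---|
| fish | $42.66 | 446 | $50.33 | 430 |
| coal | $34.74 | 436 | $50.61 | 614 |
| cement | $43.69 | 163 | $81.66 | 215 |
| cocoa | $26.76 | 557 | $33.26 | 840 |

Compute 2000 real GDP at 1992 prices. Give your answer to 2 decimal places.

$71545.91

Real GDP 2000 = Σ (p_1992 × q_2000) = 42.66·430 + 34.74·614 + 43.69·215 + 26.76·840 = 71545.91.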